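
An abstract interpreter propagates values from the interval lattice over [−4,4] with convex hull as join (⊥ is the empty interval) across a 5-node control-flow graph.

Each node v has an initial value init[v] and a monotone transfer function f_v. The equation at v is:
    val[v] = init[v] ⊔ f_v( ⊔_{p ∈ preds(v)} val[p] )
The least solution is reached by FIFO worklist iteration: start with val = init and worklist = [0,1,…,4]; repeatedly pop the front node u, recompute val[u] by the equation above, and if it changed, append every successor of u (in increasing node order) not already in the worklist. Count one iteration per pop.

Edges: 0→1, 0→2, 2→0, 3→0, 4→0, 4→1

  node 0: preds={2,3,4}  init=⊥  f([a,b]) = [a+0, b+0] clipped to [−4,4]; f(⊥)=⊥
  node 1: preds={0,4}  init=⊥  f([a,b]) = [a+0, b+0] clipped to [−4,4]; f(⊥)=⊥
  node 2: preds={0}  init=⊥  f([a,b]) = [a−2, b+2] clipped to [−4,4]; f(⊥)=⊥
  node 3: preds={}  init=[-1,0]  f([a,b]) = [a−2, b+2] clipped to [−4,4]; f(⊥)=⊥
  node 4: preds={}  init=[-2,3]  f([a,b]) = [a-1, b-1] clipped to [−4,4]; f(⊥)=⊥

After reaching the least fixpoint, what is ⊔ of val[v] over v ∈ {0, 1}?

Iteration log — 8 steps:
  step 1. node 0  ⊔preds=[-2,3]  new=[-2,3]  old=⊥  +wl: 
  step 2. node 1  ⊔preds=[-2,3]  new=[-2,3]  old=⊥  +wl: 
  step 3. node 2  ⊔preds=[-2,3]  new=[-4,4]  old=⊥  +wl: 0
  step 4. node 3  ⊔preds=⊥  new=[-1,0]  stable
  step 5. node 4  ⊔preds=⊥  new=[-2,3]  stable
  step 6. node 0  ⊔preds=[-4,4]  new=[-4,4]  old=[-2,3]  +wl: 1,2
  step 7. node 1  ⊔preds=[-4,4]  new=[-4,4]  old=[-2,3]  +wl: 
  step 8. node 2  ⊔preds=[-4,4]  new=[-4,4]  stable

Least fixpoint reached:
  node 0: [-4,4]
  node 1: [-4,4]
  node 2: [-4,4]
  node 3: [-1,0]
  node 4: [-2,3]

[-4,4]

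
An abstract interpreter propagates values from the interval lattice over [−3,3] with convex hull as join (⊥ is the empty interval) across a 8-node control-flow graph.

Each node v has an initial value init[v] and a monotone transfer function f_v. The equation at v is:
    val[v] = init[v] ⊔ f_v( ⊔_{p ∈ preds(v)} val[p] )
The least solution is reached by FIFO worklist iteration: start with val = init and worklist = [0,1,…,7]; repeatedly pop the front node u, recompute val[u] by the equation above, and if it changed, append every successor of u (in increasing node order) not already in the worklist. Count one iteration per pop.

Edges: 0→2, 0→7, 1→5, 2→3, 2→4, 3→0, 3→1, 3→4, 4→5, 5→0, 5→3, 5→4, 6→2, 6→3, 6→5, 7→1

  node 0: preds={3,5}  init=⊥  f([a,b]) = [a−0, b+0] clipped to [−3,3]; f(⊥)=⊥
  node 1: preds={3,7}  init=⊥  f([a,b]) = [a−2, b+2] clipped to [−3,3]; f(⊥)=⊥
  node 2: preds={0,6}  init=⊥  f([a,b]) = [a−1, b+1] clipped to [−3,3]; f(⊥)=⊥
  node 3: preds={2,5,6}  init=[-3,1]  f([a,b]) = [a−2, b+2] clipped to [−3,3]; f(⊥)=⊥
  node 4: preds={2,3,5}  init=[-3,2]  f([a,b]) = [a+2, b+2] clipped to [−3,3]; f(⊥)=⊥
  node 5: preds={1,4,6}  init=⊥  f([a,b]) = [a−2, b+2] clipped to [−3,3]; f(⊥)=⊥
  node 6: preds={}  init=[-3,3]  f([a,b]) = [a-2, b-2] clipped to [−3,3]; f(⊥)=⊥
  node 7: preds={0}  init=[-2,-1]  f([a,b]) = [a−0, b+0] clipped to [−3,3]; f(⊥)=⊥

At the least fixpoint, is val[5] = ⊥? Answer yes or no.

no

Iteration log — 15 steps:
  step 1. node 0  ⊔preds=[-3,1]  new=[-3,1]  old=⊥  +wl: 
  step 2. node 1  ⊔preds=[-3,1]  new=[-3,3]  old=⊥  +wl: 
  step 3. node 2  ⊔preds=[-3,3]  new=[-3,3]  old=⊥  +wl: 
  step 4. node 3  ⊔preds=[-3,3]  new=[-3,3]  old=[-3,1]  +wl: 0,1
  step 5. node 4  ⊔preds=[-3,3]  new=[-3,3]  old=[-3,2]  +wl: 
  step 6. node 5  ⊔preds=[-3,3]  new=[-3,3]  old=⊥  +wl: 3,4
  step 7. node 6  ⊔preds=⊥  new=[-3,3]  stable
  step 8. node 7  ⊔preds=[-3,1]  new=[-3,1]  old=[-2,-1]  +wl: 
  step 9. node 0  ⊔preds=[-3,3]  new=[-3,3]  old=[-3,1]  +wl: 2,7
  step 10. node 1  ⊔preds=[-3,3]  new=[-3,3]  stable
  step 11. node 3  ⊔preds=[-3,3]  new=[-3,3]  stable
  step 12. node 4  ⊔preds=[-3,3]  new=[-3,3]  stable
  step 13. node 2  ⊔preds=[-3,3]  new=[-3,3]  stable
  step 14. node 7  ⊔preds=[-3,3]  new=[-3,3]  old=[-3,1]  +wl: 1
  step 15. node 1  ⊔preds=[-3,3]  new=[-3,3]  stable

Least fixpoint reached:
  node 0: [-3,3]
  node 1: [-3,3]
  node 2: [-3,3]
  node 3: [-3,3]
  node 4: [-3,3]
  node 5: [-3,3]
  node 6: [-3,3]
  node 7: [-3,3]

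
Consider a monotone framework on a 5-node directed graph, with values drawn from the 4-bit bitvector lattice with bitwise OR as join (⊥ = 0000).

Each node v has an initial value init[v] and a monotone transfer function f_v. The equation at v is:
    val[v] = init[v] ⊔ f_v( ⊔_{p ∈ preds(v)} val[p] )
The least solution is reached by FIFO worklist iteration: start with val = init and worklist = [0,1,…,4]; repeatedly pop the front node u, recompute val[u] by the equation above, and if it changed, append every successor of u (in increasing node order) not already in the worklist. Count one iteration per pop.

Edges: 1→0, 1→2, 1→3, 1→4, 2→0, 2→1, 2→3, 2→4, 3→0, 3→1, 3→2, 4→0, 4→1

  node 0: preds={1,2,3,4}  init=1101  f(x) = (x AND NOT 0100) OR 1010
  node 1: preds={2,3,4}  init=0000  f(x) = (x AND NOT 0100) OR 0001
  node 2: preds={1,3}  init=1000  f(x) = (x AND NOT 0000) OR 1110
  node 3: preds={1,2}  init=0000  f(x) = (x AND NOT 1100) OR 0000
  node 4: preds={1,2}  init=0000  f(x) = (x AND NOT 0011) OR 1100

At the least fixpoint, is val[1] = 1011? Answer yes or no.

Worklist (11 pops):
  #1 pop 0: in=1000 → 1111 (was 1101); enqueue []
  #2 pop 1: in=1000 → 1001 (was 0000); enqueue [0]
  #3 pop 2: in=1001 → 1111 (was 1000); enqueue [1]
  #4 pop 3: in=1111 → 0011 (was 0000); enqueue [2]
  #5 pop 4: in=1111 → 1100 (was 0000); enqueue []
  #6 pop 0: in=1111 → 1111 (no change)
  #7 pop 1: in=1111 → 1011 (was 1001); enqueue [0,3,4]
  #8 pop 2: in=1011 → 1111 (no change)
  #9 pop 0: in=1111 → 1111 (no change)
  #10 pop 3: in=1111 → 0011 (no change)
  #11 pop 4: in=1111 → 1100 (no change)

Fixpoint:
  val[0] = 1111
  val[1] = 1011
  val[2] = 1111
  val[3] = 0011
  val[4] = 1100

yes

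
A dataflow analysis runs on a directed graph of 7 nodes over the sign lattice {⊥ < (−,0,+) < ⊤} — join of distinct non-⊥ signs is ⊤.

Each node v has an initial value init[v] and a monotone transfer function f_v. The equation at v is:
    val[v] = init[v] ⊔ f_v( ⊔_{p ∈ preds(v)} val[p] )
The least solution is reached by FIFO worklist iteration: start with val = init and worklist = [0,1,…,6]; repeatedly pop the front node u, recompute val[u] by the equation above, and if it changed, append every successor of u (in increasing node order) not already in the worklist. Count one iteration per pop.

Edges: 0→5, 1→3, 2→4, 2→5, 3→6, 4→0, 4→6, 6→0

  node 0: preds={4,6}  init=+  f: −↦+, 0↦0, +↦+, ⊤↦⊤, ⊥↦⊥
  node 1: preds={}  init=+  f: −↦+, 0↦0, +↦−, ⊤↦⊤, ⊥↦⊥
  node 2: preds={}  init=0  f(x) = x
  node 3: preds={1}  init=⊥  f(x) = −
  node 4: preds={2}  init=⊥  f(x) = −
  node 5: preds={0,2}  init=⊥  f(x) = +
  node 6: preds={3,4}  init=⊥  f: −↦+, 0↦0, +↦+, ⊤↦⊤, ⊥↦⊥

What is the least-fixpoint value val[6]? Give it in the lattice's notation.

Iteration log — 9 steps:
  step 1. node 0  ⊔preds=⊥  new=+  stable
  step 2. node 1  ⊔preds=⊥  new=+  stable
  step 3. node 2  ⊔preds=⊥  new=0  stable
  step 4. node 3  ⊔preds=+  new=−  old=⊥  +wl: 
  step 5. node 4  ⊔preds=0  new=−  old=⊥  +wl: 0
  step 6. node 5  ⊔preds=⊤  new=+  old=⊥  +wl: 
  step 7. node 6  ⊔preds=−  new=+  old=⊥  +wl: 
  step 8. node 0  ⊔preds=⊤  new=⊤  old=+  +wl: 5
  step 9. node 5  ⊔preds=⊤  new=+  stable

Least fixpoint reached:
  node 0: ⊤
  node 1: +
  node 2: 0
  node 3: −
  node 4: −
  node 5: +
  node 6: +

+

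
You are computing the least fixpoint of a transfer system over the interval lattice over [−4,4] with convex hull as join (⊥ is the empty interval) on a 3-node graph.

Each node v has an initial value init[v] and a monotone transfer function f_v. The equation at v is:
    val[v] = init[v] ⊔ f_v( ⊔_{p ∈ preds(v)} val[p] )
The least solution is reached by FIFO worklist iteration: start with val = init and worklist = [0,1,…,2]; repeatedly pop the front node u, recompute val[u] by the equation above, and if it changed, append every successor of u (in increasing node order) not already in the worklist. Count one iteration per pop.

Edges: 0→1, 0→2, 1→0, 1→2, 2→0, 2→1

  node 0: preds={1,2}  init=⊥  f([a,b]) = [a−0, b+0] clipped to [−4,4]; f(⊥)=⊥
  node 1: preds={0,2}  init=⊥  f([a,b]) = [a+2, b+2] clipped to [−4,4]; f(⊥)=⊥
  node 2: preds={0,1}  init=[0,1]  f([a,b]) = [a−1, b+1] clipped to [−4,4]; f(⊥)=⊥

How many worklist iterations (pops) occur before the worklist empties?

16

Trace (16 dequeues):
  [1] u=0 | in [0,1] | out [0,1] | prev ⊥ | push {}
  [2] u=1 | in [0,1] | out [2,3] | prev ⊥ | push {0}
  [3] u=2 | in [0,3] | out [-1,4] | prev [0,1] | push {1}
  [4] u=0 | in [-1,4] | out [-1,4] | prev [0,1] | push {2}
  [5] u=1 | in [-1,4] | out [1,4] | prev [2,3] | push {0}
  [6] u=2 | in [-1,4] | out [-2,4] | prev [-1,4] | push {1}
  [7] u=0 | in [-2,4] | out [-2,4] | prev [-1,4] | push {2}
  [8] u=1 | in [-2,4] | out [0,4] | prev [1,4] | push {0}
  [9] u=2 | in [-2,4] | out [-3,4] | prev [-2,4] | push {1}
  [10] u=0 | in [-3,4] | out [-3,4] | prev [-2,4] | push {2}
  [11] u=1 | in [-3,4] | out [-1,4] | prev [0,4] | push {0}
  [12] u=2 | in [-3,4] | out [-4,4] | prev [-3,4] | push {1}
  [13] u=0 | in [-4,4] | out [-4,4] | prev [-3,4] | push {2}
  [14] u=1 | in [-4,4] | out [-2,4] | prev [-1,4] | push {0}
  [15] u=2 | in [-4,4] | out [-4,4] | ==
  [16] u=0 | in [-4,4] | out [-4,4] | ==

Converged values:
  [0] [-4,4]
  [1] [-2,4]
  [2] [-4,4]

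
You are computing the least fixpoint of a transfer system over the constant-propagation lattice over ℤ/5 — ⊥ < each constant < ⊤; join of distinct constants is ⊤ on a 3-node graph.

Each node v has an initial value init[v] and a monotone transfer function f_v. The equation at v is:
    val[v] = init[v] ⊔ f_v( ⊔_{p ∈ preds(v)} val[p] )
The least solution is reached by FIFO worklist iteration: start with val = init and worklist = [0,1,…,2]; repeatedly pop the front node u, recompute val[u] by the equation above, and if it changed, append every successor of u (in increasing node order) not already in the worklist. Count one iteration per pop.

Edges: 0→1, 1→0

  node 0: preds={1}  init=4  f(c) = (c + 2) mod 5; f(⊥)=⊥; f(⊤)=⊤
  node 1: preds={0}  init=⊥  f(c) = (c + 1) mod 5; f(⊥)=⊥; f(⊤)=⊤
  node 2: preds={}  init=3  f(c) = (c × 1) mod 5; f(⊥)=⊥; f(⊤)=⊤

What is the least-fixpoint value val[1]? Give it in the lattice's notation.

Worklist (6 pops):
  #1 pop 0: in=⊥ → 4 (no change)
  #2 pop 1: in=4 → 0 (was ⊥); enqueue [0]
  #3 pop 2: in=⊥ → 3 (no change)
  #4 pop 0: in=0 → ⊤ (was 4); enqueue [1]
  #5 pop 1: in=⊤ → ⊤ (was 0); enqueue [0]
  #6 pop 0: in=⊤ → ⊤ (no change)

Fixpoint:
  val[0] = ⊤
  val[1] = ⊤
  val[2] = 3

⊤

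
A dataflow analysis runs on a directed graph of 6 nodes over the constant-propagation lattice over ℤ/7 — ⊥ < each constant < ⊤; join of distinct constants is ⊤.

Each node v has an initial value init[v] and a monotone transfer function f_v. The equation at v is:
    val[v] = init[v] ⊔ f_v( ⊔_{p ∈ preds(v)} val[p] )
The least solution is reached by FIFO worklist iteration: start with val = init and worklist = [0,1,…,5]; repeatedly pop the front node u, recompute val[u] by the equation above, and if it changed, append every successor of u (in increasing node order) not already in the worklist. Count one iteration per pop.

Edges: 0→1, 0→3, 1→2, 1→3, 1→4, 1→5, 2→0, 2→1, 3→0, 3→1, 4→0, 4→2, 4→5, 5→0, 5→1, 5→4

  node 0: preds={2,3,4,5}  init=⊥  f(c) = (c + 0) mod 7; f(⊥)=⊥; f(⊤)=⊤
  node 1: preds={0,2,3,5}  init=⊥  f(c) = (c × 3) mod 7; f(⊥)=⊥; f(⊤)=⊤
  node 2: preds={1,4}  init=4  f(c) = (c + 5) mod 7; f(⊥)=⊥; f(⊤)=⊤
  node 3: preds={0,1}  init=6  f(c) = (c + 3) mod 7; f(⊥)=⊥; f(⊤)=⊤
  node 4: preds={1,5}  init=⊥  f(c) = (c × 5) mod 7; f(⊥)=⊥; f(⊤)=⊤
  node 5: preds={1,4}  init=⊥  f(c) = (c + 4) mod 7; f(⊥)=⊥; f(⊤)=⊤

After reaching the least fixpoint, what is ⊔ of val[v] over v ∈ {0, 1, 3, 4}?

Iteration log — 10 steps:
  step 1. node 0  ⊔preds=⊤  new=⊤  old=⊥  +wl: 
  step 2. node 1  ⊔preds=⊤  new=⊤  old=⊥  +wl: 
  step 3. node 2  ⊔preds=⊤  new=⊤  old=4  +wl: 0,1
  step 4. node 3  ⊔preds=⊤  new=⊤  old=6  +wl: 
  step 5. node 4  ⊔preds=⊤  new=⊤  old=⊥  +wl: 2
  step 6. node 5  ⊔preds=⊤  new=⊤  old=⊥  +wl: 4
  step 7. node 0  ⊔preds=⊤  new=⊤  stable
  step 8. node 1  ⊔preds=⊤  new=⊤  stable
  step 9. node 2  ⊔preds=⊤  new=⊤  stable
  step 10. node 4  ⊔preds=⊤  new=⊤  stable

Least fixpoint reached:
  node 0: ⊤
  node 1: ⊤
  node 2: ⊤
  node 3: ⊤
  node 4: ⊤
  node 5: ⊤

⊤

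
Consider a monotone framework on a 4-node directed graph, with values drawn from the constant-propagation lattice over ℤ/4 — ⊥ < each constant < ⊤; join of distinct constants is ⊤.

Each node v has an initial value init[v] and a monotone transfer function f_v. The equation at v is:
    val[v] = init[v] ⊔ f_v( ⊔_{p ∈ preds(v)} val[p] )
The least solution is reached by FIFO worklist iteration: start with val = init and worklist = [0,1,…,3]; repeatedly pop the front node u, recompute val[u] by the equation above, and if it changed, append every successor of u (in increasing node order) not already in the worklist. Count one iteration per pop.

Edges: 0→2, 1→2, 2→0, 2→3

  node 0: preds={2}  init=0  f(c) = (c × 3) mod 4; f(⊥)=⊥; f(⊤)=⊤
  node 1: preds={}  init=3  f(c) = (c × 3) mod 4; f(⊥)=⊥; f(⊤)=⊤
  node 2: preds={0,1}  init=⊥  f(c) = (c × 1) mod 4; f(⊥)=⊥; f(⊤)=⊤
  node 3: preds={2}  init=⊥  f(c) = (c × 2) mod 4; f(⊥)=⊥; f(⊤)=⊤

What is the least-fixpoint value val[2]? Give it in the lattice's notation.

Trace (6 dequeues):
  [1] u=0 | in ⊥ | out 0 | ==
  [2] u=1 | in ⊥ | out 3 | ==
  [3] u=2 | in ⊤ | out ⊤ | prev ⊥ | push {0}
  [4] u=3 | in ⊤ | out ⊤ | prev ⊥ | push {}
  [5] u=0 | in ⊤ | out ⊤ | prev 0 | push {2}
  [6] u=2 | in ⊤ | out ⊤ | ==

Converged values:
  [0] ⊤
  [1] 3
  [2] ⊤
  [3] ⊤

⊤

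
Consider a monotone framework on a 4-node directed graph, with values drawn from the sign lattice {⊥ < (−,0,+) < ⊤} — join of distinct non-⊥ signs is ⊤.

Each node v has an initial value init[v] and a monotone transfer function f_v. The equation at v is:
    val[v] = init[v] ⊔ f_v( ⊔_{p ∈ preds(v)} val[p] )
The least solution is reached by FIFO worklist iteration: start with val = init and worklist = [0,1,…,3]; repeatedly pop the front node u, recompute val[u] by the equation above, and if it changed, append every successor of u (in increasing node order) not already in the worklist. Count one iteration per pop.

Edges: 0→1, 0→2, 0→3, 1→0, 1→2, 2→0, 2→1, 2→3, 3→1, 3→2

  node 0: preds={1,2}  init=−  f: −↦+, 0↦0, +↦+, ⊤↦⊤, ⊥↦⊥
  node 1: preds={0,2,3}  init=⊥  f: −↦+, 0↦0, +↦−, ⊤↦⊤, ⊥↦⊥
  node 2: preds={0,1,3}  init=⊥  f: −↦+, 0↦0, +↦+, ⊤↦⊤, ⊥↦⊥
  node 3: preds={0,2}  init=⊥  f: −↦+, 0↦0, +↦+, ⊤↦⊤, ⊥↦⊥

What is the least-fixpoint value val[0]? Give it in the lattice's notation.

Trace (9 dequeues):
  [1] u=0 | in ⊥ | out − | ==
  [2] u=1 | in − | out + | prev ⊥ | push {0}
  [3] u=2 | in ⊤ | out ⊤ | prev ⊥ | push {1}
  [4] u=3 | in ⊤ | out ⊤ | prev ⊥ | push {2}
  [5] u=0 | in ⊤ | out ⊤ | prev − | push {3}
  [6] u=1 | in ⊤ | out ⊤ | prev + | push {0}
  [7] u=2 | in ⊤ | out ⊤ | ==
  [8] u=3 | in ⊤ | out ⊤ | ==
  [9] u=0 | in ⊤ | out ⊤ | ==

Converged values:
  [0] ⊤
  [1] ⊤
  [2] ⊤
  [3] ⊤

⊤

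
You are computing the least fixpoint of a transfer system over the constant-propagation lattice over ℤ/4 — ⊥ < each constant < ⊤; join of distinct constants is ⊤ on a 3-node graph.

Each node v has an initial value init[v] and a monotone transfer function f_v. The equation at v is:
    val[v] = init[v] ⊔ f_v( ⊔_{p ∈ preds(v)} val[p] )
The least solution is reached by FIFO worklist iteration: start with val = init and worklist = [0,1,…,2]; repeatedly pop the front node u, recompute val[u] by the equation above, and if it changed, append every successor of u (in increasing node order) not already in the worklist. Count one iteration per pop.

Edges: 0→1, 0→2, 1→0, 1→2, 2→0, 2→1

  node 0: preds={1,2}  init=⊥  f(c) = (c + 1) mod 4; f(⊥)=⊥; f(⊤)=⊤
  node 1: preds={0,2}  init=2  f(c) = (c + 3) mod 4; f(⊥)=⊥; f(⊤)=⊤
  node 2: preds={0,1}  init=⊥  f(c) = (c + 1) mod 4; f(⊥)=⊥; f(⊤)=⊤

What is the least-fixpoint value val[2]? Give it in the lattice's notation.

⊤

Iteration log — 7 steps:
  step 1. node 0  ⊔preds=2  new=3  old=⊥  +wl: 
  step 2. node 1  ⊔preds=3  new=2  stable
  step 3. node 2  ⊔preds=⊤  new=⊤  old=⊥  +wl: 0,1
  step 4. node 0  ⊔preds=⊤  new=⊤  old=3  +wl: 2
  step 5. node 1  ⊔preds=⊤  new=⊤  old=2  +wl: 0
  step 6. node 2  ⊔preds=⊤  new=⊤  stable
  step 7. node 0  ⊔preds=⊤  new=⊤  stable

Least fixpoint reached:
  node 0: ⊤
  node 1: ⊤
  node 2: ⊤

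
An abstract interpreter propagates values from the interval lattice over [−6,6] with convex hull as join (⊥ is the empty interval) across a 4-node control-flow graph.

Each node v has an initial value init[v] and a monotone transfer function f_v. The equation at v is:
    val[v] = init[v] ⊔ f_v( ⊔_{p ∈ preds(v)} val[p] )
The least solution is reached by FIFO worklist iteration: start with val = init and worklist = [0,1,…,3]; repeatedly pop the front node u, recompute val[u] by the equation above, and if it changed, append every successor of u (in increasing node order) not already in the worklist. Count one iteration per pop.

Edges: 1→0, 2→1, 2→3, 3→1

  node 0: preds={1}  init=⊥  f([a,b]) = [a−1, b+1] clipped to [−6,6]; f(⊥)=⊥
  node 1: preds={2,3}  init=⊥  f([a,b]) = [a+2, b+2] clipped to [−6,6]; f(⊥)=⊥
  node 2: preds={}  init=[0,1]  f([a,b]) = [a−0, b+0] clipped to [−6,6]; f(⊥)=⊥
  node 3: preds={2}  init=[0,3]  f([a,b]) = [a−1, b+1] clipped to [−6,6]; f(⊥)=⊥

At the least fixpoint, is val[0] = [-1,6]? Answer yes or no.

Trace (7 dequeues):
  [1] u=0 | in ⊥ | out ⊥ | ==
  [2] u=1 | in [0,3] | out [2,5] | prev ⊥ | push {0}
  [3] u=2 | in ⊥ | out [0,1] | ==
  [4] u=3 | in [0,1] | out [-1,3] | prev [0,3] | push {1}
  [5] u=0 | in [2,5] | out [1,6] | prev ⊥ | push {}
  [6] u=1 | in [-1,3] | out [1,5] | prev [2,5] | push {0}
  [7] u=0 | in [1,5] | out [0,6] | prev [1,6] | push {}

Converged values:
  [0] [0,6]
  [1] [1,5]
  [2] [0,1]
  [3] [-1,3]

no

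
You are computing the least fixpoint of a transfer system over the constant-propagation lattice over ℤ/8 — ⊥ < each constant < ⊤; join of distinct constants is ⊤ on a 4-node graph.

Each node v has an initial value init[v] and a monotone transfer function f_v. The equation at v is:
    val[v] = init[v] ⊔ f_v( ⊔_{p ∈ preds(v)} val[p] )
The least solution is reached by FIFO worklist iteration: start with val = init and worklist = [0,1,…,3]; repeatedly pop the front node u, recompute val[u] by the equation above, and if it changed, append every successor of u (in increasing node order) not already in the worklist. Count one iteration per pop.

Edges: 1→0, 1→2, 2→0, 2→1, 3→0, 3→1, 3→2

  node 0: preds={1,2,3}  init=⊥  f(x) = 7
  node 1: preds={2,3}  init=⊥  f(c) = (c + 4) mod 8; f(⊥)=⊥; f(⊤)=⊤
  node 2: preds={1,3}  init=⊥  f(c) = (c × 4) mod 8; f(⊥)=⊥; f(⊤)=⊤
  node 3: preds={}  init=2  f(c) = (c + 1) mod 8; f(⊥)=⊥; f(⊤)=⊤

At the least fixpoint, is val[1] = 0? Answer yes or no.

no

Worklist (8 pops):
  #1 pop 0: in=2 → 7 (was ⊥); enqueue []
  #2 pop 1: in=2 → 6 (was ⊥); enqueue [0]
  #3 pop 2: in=⊤ → ⊤ (was ⊥); enqueue [1]
  #4 pop 3: in=⊥ → 2 (no change)
  #5 pop 0: in=⊤ → 7 (no change)
  #6 pop 1: in=⊤ → ⊤ (was 6); enqueue [0,2]
  #7 pop 0: in=⊤ → 7 (no change)
  #8 pop 2: in=⊤ → ⊤ (no change)

Fixpoint:
  val[0] = 7
  val[1] = ⊤
  val[2] = ⊤
  val[3] = 2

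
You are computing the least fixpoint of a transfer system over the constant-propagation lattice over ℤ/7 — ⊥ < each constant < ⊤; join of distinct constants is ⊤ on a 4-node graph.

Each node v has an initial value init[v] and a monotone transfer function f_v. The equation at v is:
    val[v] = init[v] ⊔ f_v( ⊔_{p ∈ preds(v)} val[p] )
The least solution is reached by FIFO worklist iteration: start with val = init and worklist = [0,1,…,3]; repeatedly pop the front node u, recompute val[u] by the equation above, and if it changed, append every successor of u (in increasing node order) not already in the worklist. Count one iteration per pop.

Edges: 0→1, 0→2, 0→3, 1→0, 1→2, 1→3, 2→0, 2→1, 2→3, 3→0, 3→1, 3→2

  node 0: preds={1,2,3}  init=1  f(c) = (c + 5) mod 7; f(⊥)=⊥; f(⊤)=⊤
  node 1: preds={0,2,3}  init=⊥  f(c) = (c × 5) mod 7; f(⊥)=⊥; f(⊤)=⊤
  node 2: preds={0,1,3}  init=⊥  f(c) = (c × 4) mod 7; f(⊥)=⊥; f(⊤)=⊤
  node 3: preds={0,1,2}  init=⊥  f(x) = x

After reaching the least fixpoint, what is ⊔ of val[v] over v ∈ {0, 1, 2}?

Trace (9 dequeues):
  [1] u=0 | in ⊥ | out 1 | ==
  [2] u=1 | in 1 | out 5 | prev ⊥ | push {0}
  [3] u=2 | in ⊤ | out ⊤ | prev ⊥ | push {1}
  [4] u=3 | in ⊤ | out ⊤ | prev ⊥ | push {2}
  [5] u=0 | in ⊤ | out ⊤ | prev 1 | push {3}
  [6] u=1 | in ⊤ | out ⊤ | prev 5 | push {0}
  [7] u=2 | in ⊤ | out ⊤ | ==
  [8] u=3 | in ⊤ | out ⊤ | ==
  [9] u=0 | in ⊤ | out ⊤ | ==

Converged values:
  [0] ⊤
  [1] ⊤
  [2] ⊤
  [3] ⊤

⊤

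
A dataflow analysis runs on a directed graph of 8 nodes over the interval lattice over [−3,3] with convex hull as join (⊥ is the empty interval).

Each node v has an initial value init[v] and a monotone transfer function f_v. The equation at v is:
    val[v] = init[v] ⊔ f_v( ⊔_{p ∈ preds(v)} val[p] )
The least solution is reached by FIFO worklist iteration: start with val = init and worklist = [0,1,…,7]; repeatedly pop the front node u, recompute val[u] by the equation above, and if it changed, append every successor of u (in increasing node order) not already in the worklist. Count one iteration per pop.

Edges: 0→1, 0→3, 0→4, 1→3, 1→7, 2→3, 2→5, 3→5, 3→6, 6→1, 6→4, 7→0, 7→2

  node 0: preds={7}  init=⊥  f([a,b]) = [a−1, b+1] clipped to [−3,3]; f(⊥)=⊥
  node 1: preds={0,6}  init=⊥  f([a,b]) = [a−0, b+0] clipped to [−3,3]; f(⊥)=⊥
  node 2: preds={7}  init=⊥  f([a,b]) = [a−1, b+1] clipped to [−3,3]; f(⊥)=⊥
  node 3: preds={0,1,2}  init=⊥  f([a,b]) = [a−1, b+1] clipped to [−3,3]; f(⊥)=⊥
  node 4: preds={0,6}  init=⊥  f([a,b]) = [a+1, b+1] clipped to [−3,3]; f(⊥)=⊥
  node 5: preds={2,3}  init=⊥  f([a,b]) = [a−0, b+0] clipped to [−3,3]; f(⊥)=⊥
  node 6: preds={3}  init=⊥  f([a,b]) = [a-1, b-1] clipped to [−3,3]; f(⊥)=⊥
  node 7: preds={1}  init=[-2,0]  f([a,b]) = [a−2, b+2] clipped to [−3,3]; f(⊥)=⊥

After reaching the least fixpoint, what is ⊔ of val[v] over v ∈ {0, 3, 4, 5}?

Iteration log — 20 steps:
  step 1. node 0  ⊔preds=[-2,0]  new=[-3,1]  old=⊥  +wl: 
  step 2. node 1  ⊔preds=[-3,1]  new=[-3,1]  old=⊥  +wl: 
  step 3. node 2  ⊔preds=[-2,0]  new=[-3,1]  old=⊥  +wl: 
  step 4. node 3  ⊔preds=[-3,1]  new=[-3,2]  old=⊥  +wl: 
  step 5. node 4  ⊔preds=[-3,1]  new=[-2,2]  old=⊥  +wl: 
  step 6. node 5  ⊔preds=[-3,2]  new=[-3,2]  old=⊥  +wl: 
  step 7. node 6  ⊔preds=[-3,2]  new=[-3,1]  old=⊥  +wl: 1,4
  step 8. node 7  ⊔preds=[-3,1]  new=[-3,3]  old=[-2,0]  +wl: 0,2
  step 9. node 1  ⊔preds=[-3,1]  new=[-3,1]  stable
  step 10. node 4  ⊔preds=[-3,1]  new=[-2,2]  stable
  step 11. node 0  ⊔preds=[-3,3]  new=[-3,3]  old=[-3,1]  +wl: 1,3,4
  step 12. node 2  ⊔preds=[-3,3]  new=[-3,3]  old=[-3,1]  +wl: 5
  step 13. node 1  ⊔preds=[-3,3]  new=[-3,3]  old=[-3,1]  +wl: 7
  step 14. node 3  ⊔preds=[-3,3]  new=[-3,3]  old=[-3,2]  +wl: 6
  step 15. node 4  ⊔preds=[-3,3]  new=[-2,3]  old=[-2,2]  +wl: 
  step 16. node 5  ⊔preds=[-3,3]  new=[-3,3]  old=[-3,2]  +wl: 
  step 17. node 7  ⊔preds=[-3,3]  new=[-3,3]  stable
  step 18. node 6  ⊔preds=[-3,3]  new=[-3,2]  old=[-3,1]  +wl: 1,4
  step 19. node 1  ⊔preds=[-3,3]  new=[-3,3]  stable
  step 20. node 4  ⊔preds=[-3,3]  new=[-2,3]  stable

Least fixpoint reached:
  node 0: [-3,3]
  node 1: [-3,3]
  node 2: [-3,3]
  node 3: [-3,3]
  node 4: [-2,3]
  node 5: [-3,3]
  node 6: [-3,2]
  node 7: [-3,3]

[-3,3]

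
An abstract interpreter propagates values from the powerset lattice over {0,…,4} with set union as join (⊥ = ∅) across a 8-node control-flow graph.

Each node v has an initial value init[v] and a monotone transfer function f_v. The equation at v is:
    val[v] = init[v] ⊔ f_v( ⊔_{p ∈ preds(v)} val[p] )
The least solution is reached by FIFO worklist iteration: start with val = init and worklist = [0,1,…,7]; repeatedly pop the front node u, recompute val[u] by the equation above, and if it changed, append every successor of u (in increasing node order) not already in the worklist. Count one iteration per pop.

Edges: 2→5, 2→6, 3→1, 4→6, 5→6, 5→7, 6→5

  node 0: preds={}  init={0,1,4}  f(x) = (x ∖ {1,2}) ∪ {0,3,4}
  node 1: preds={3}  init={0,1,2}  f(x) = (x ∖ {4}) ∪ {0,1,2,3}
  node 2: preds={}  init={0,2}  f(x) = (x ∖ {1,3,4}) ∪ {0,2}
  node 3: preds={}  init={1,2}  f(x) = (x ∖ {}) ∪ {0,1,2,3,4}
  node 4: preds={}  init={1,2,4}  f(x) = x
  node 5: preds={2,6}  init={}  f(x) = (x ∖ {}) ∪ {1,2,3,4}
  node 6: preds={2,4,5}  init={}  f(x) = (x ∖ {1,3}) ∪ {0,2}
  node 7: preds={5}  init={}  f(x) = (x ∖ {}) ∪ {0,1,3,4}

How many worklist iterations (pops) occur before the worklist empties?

Iteration log — 10 steps:
  step 1. node 0  ⊔preds={}  new={0,1,3,4}  old={0,1,4}  +wl: 
  step 2. node 1  ⊔preds={1,2}  new={0,1,2,3}  old={0,1,2}  +wl: 
  step 3. node 2  ⊔preds={}  new={0,2}  stable
  step 4. node 3  ⊔preds={}  new={0,1,2,3,4}  old={1,2}  +wl: 1
  step 5. node 4  ⊔preds={}  new={1,2,4}  stable
  step 6. node 5  ⊔preds={0,2}  new={0,1,2,3,4}  old={}  +wl: 
  step 7. node 6  ⊔preds={0,1,2,3,4}  new={0,2,4}  old={}  +wl: 5
  step 8. node 7  ⊔preds={0,1,2,3,4}  new={0,1,2,3,4}  old={}  +wl: 
  step 9. node 1  ⊔preds={0,1,2,3,4}  new={0,1,2,3}  stable
  step 10. node 5  ⊔preds={0,2,4}  new={0,1,2,3,4}  stable

Least fixpoint reached:
  node 0: {0,1,3,4}
  node 1: {0,1,2,3}
  node 2: {0,2}
  node 3: {0,1,2,3,4}
  node 4: {1,2,4}
  node 5: {0,1,2,3,4}
  node 6: {0,2,4}
  node 7: {0,1,2,3,4}

10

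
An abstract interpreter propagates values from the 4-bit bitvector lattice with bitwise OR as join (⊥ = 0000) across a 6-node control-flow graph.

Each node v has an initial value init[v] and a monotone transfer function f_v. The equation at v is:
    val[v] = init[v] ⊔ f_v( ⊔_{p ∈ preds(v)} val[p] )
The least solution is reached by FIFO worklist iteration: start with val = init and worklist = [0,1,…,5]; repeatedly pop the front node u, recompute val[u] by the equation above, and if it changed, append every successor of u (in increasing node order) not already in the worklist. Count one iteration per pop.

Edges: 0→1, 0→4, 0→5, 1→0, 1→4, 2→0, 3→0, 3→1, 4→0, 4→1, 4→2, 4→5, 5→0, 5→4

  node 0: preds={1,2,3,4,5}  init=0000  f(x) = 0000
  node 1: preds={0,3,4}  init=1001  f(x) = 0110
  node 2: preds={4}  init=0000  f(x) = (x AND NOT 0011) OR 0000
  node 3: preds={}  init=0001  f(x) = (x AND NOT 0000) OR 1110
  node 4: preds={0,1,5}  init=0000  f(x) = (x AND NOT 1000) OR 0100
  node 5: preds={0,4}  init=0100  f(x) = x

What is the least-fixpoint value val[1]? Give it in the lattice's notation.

1111

Worklist (11 pops):
  #1 pop 0: in=1101 → 0000 (no change)
  #2 pop 1: in=0001 → 1111 (was 1001); enqueue [0]
  #3 pop 2: in=0000 → 0000 (no change)
  #4 pop 3: in=0000 → 1111 (was 0001); enqueue [1]
  #5 pop 4: in=1111 → 0111 (was 0000); enqueue [2]
  #6 pop 5: in=0111 → 0111 (was 0100); enqueue [4]
  #7 pop 0: in=1111 → 0000 (no change)
  #8 pop 1: in=1111 → 1111 (no change)
  #9 pop 2: in=0111 → 0100 (was 0000); enqueue [0]
  #10 pop 4: in=1111 → 0111 (no change)
  #11 pop 0: in=1111 → 0000 (no change)

Fixpoint:
  val[0] = 0000
  val[1] = 1111
  val[2] = 0100
  val[3] = 1111
  val[4] = 0111
  val[5] = 0111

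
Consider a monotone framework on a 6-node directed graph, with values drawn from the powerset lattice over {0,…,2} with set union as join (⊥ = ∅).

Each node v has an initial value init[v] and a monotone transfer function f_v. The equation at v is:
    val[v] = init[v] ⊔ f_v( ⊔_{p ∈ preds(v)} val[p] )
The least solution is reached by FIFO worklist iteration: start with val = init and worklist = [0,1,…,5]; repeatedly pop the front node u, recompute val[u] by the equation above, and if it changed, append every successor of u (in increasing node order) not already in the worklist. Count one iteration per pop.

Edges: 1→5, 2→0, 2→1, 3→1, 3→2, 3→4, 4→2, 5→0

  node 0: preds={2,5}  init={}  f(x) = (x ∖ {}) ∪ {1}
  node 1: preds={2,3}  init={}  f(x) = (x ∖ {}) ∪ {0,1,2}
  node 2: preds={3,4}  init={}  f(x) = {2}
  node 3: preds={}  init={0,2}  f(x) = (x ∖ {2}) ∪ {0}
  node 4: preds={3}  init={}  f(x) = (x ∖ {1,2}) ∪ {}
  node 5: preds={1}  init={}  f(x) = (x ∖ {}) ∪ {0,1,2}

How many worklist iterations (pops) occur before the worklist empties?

Iteration log — 9 steps:
  step 1. node 0  ⊔preds={}  new={1}  old={}  +wl: 
  step 2. node 1  ⊔preds={0,2}  new={0,1,2}  old={}  +wl: 
  step 3. node 2  ⊔preds={0,2}  new={2}  old={}  +wl: 0,1
  step 4. node 3  ⊔preds={}  new={0,2}  stable
  step 5. node 4  ⊔preds={0,2}  new={0}  old={}  +wl: 2
  step 6. node 5  ⊔preds={0,1,2}  new={0,1,2}  old={}  +wl: 
  step 7. node 0  ⊔preds={0,1,2}  new={0,1,2}  old={1}  +wl: 
  step 8. node 1  ⊔preds={0,2}  new={0,1,2}  stable
  step 9. node 2  ⊔preds={0,2}  new={2}  stable

Least fixpoint reached:
  node 0: {0,1,2}
  node 1: {0,1,2}
  node 2: {2}
  node 3: {0,2}
  node 4: {0}
  node 5: {0,1,2}

9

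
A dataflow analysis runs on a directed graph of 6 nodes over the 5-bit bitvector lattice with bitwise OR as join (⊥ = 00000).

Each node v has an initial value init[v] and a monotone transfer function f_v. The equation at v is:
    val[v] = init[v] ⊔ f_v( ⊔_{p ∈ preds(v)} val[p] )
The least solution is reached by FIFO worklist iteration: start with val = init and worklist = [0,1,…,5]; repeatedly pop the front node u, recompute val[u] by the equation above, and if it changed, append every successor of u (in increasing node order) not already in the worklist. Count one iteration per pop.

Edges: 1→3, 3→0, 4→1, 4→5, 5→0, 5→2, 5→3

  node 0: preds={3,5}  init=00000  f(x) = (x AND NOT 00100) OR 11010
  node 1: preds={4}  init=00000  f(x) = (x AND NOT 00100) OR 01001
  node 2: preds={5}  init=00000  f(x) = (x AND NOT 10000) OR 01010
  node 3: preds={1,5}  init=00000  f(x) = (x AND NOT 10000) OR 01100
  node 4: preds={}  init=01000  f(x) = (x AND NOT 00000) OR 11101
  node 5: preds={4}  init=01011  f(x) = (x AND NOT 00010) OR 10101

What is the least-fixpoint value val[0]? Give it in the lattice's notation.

11011

Iteration log — 10 steps:
  step 1. node 0  ⊔preds=01011  new=11011  old=00000  +wl: 
  step 2. node 1  ⊔preds=01000  new=01001  old=00000  +wl: 
  step 3. node 2  ⊔preds=01011  new=01011  old=00000  +wl: 
  step 4. node 3  ⊔preds=01011  new=01111  old=00000  +wl: 0
  step 5. node 4  ⊔preds=00000  new=11101  old=01000  +wl: 1
  step 6. node 5  ⊔preds=11101  new=11111  old=01011  +wl: 2,3
  step 7. node 0  ⊔preds=11111  new=11011  stable
  step 8. node 1  ⊔preds=11101  new=11001  old=01001  +wl: 
  step 9. node 2  ⊔preds=11111  new=01111  old=01011  +wl: 
  step 10. node 3  ⊔preds=11111  new=01111  stable

Least fixpoint reached:
  node 0: 11011
  node 1: 11001
  node 2: 01111
  node 3: 01111
  node 4: 11101
  node 5: 11111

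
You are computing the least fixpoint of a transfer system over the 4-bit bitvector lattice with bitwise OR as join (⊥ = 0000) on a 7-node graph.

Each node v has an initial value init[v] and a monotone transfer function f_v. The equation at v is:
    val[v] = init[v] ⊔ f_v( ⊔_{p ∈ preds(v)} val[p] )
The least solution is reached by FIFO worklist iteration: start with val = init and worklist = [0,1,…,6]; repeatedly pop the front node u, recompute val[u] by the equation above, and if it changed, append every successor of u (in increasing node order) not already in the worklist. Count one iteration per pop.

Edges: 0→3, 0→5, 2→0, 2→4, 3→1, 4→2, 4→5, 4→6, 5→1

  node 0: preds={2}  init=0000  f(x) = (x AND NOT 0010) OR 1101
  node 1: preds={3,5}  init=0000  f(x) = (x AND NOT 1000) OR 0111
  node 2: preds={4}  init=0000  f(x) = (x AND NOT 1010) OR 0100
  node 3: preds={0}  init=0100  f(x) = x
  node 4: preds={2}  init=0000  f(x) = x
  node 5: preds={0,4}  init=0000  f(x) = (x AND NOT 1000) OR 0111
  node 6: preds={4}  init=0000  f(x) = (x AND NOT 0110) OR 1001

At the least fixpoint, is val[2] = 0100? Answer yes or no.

yes

Trace (10 dequeues):
  [1] u=0 | in 0000 | out 1101 | prev 0000 | push {}
  [2] u=1 | in 0100 | out 0111 | prev 0000 | push {}
  [3] u=2 | in 0000 | out 0100 | prev 0000 | push {0}
  [4] u=3 | in 1101 | out 1101 | prev 0100 | push {1}
  [5] u=4 | in 0100 | out 0100 | prev 0000 | push {2}
  [6] u=5 | in 1101 | out 0111 | prev 0000 | push {}
  [7] u=6 | in 0100 | out 1001 | prev 0000 | push {}
  [8] u=0 | in 0100 | out 1101 | ==
  [9] u=1 | in 1111 | out 0111 | ==
  [10] u=2 | in 0100 | out 0100 | ==

Converged values:
  [0] 1101
  [1] 0111
  [2] 0100
  [3] 1101
  [4] 0100
  [5] 0111
  [6] 1001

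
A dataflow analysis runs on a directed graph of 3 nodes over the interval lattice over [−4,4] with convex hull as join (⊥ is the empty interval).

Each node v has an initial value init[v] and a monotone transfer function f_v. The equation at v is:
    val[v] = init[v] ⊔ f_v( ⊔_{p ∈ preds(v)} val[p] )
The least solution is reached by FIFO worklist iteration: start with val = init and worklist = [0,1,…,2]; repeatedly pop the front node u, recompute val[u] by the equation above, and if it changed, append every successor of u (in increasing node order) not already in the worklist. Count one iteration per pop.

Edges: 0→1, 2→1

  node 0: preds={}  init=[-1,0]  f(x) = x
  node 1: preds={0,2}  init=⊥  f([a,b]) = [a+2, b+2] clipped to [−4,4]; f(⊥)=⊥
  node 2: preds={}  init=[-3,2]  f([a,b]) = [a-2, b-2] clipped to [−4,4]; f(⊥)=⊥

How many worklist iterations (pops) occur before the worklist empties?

3

Iteration log — 3 steps:
  step 1. node 0  ⊔preds=⊥  new=[-1,0]  stable
  step 2. node 1  ⊔preds=[-3,2]  new=[-1,4]  old=⊥  +wl: 
  step 3. node 2  ⊔preds=⊥  new=[-3,2]  stable

Least fixpoint reached:
  node 0: [-1,0]
  node 1: [-1,4]
  node 2: [-3,2]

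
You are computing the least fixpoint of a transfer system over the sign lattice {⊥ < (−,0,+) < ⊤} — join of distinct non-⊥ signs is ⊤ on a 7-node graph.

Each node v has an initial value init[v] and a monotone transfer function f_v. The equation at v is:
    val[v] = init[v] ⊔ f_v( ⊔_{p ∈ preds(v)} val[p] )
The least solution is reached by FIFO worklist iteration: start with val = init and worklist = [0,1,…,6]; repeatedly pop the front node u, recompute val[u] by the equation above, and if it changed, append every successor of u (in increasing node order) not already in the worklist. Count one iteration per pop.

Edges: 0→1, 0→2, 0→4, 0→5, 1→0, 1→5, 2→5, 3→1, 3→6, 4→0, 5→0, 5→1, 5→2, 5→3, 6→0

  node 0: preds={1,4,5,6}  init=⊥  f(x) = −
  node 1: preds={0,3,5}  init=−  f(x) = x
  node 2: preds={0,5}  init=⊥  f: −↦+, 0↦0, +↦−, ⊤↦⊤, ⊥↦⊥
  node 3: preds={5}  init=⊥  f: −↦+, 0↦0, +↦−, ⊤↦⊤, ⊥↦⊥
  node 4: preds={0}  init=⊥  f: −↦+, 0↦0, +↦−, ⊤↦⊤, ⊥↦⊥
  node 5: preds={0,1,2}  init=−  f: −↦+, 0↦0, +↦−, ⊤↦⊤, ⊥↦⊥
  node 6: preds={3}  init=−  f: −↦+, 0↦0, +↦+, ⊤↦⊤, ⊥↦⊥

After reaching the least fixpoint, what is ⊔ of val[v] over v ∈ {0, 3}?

Worklist (14 pops):
  #1 pop 0: in=− → − (was ⊥); enqueue []
  #2 pop 1: in=− → − (no change)
  #3 pop 2: in=− → + (was ⊥); enqueue []
  #4 pop 3: in=− → + (was ⊥); enqueue [1]
  #5 pop 4: in=− → + (was ⊥); enqueue [0]
  #6 pop 5: in=⊤ → ⊤ (was −); enqueue [2,3]
  #7 pop 6: in=+ → ⊤ (was −); enqueue []
  #8 pop 1: in=⊤ → ⊤ (was −); enqueue [5]
  #9 pop 0: in=⊤ → − (no change)
  #10 pop 2: in=⊤ → ⊤ (was +); enqueue []
  #11 pop 3: in=⊤ → ⊤ (was +); enqueue [1,6]
  #12 pop 5: in=⊤ → ⊤ (no change)
  #13 pop 1: in=⊤ → ⊤ (no change)
  #14 pop 6: in=⊤ → ⊤ (no change)

Fixpoint:
  val[0] = −
  val[1] = ⊤
  val[2] = ⊤
  val[3] = ⊤
  val[4] = +
  val[5] = ⊤
  val[6] = ⊤

⊤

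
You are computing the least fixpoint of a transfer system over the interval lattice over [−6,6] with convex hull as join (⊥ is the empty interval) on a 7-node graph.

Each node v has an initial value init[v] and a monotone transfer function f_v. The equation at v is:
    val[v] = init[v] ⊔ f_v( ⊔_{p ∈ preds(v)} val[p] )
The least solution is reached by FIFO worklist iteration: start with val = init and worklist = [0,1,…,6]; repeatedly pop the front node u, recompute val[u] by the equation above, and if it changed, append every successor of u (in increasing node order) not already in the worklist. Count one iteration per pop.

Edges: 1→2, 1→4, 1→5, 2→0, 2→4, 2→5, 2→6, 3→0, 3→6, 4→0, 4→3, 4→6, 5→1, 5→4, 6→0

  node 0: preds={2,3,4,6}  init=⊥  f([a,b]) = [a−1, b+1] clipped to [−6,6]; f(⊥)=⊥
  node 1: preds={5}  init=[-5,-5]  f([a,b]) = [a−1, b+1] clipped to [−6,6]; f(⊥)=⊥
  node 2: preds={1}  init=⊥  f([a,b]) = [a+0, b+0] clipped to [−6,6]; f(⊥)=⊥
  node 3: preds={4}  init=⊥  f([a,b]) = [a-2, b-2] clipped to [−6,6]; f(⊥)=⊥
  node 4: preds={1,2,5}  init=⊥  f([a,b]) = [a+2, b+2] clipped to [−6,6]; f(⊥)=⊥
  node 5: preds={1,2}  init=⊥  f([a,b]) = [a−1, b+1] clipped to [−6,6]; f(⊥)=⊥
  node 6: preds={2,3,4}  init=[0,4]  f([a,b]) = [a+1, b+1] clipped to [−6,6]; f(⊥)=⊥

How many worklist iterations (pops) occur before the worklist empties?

Iteration log — 63 steps:
  step 1. node 0  ⊔preds=[0,4]  new=[-1,5]  old=⊥  +wl: 
  step 2. node 1  ⊔preds=⊥  new=[-5,-5]  stable
  step 3. node 2  ⊔preds=[-5,-5]  new=[-5,-5]  old=⊥  +wl: 0
  step 4. node 3  ⊔preds=⊥  new=⊥  stable
  step 5. node 4  ⊔preds=[-5,-5]  new=[-3,-3]  old=⊥  +wl: 3
  step 6. node 5  ⊔preds=[-5,-5]  new=[-6,-4]  old=⊥  +wl: 1,4
  step 7. node 6  ⊔preds=[-5,-3]  new=[-4,4]  old=[0,4]  +wl: 
  step 8. node 0  ⊔preds=[-5,4]  new=[-6,5]  old=[-1,5]  +wl: 
  step 9. node 3  ⊔preds=[-3,-3]  new=[-5,-5]  old=⊥  +wl: 0,6
  step 10. node 1  ⊔preds=[-6,-4]  new=[-6,-3]  old=[-5,-5]  +wl: 2,5
  step 11. node 4  ⊔preds=[-6,-3]  new=[-4,-1]  old=[-3,-3]  +wl: 3
  step 12. node 0  ⊔preds=[-5,4]  new=[-6,5]  stable
  step 13. node 6  ⊔preds=[-5,-1]  new=[-4,4]  stable
  step 14. node 2  ⊔preds=[-6,-3]  new=[-6,-3]  old=[-5,-5]  +wl: 0,4,6
  step 15. node 5  ⊔preds=[-6,-3]  new=[-6,-2]  old=[-6,-4]  +wl: 1
  step 16. node 3  ⊔preds=[-4,-1]  new=[-6,-3]  old=[-5,-5]  +wl: 
  step 17. node 0  ⊔preds=[-6,4]  new=[-6,5]  stable
  step 18. node 4  ⊔preds=[-6,-2]  new=[-4,0]  old=[-4,-1]  +wl: 0,3
  step 19. node 6  ⊔preds=[-6,0]  new=[-5,4]  old=[-4,4]  +wl: 
  step 20. node 1  ⊔preds=[-6,-2]  new=[-6,-1]  old=[-6,-3]  +wl: 2,4,5
  step 21. node 0  ⊔preds=[-6,4]  new=[-6,5]  stable
  step 22. node 3  ⊔preds=[-4,0]  new=[-6,-2]  old=[-6,-3]  +wl: 0,6
  step 23. node 2  ⊔preds=[-6,-1]  new=[-6,-1]  old=[-6,-3]  +wl: 
  step 24. node 4  ⊔preds=[-6,-1]  new=[-4,1]  old=[-4,0]  +wl: 3
  step 25. node 5  ⊔preds=[-6,-1]  new=[-6,0]  old=[-6,-2]  +wl: 1,4
  step 26. node 0  ⊔preds=[-6,4]  new=[-6,5]  stable
  step 27. node 6  ⊔preds=[-6,1]  new=[-5,4]  stable
  step 28. node 3  ⊔preds=[-4,1]  new=[-6,-1]  old=[-6,-2]  +wl: 0,6
  step 29. node 1  ⊔preds=[-6,0]  new=[-6,1]  old=[-6,-1]  +wl: 2,5
  step 30. node 4  ⊔preds=[-6,1]  new=[-4,3]  old=[-4,1]  +wl: 3
  step 31. node 0  ⊔preds=[-6,4]  new=[-6,5]  stable
  step 32. node 6  ⊔preds=[-6,3]  new=[-5,4]  stable
  step 33. node 2  ⊔preds=[-6,1]  new=[-6,1]  old=[-6,-1]  +wl: 0,4,6
  step 34. node 5  ⊔preds=[-6,1]  new=[-6,2]  old=[-6,0]  +wl: 1
  step 35. node 3  ⊔preds=[-4,3]  new=[-6,1]  old=[-6,-1]  +wl: 
  step 36. node 0  ⊔preds=[-6,4]  new=[-6,5]  stable
  step 37. node 4  ⊔preds=[-6,2]  new=[-4,4]  old=[-4,3]  +wl: 0,3
  step 38. node 6  ⊔preds=[-6,4]  new=[-5,5]  old=[-5,4]  +wl: 
  step 39. node 1  ⊔preds=[-6,2]  new=[-6,3]  old=[-6,1]  +wl: 2,4,5
  step 40. node 0  ⊔preds=[-6,5]  new=[-6,6]  old=[-6,5]  +wl: 
  step 41. node 3  ⊔preds=[-4,4]  new=[-6,2]  old=[-6,1]  +wl: 0,6
  step 42. node 2  ⊔preds=[-6,3]  new=[-6,3]  old=[-6,1]  +wl: 
  step 43. node 4  ⊔preds=[-6,3]  new=[-4,5]  old=[-4,4]  +wl: 3
  step 44. node 5  ⊔preds=[-6,3]  new=[-6,4]  old=[-6,2]  +wl: 1,4
  step 45. node 0  ⊔preds=[-6,5]  new=[-6,6]  stable
  step 46. node 6  ⊔preds=[-6,5]  new=[-5,6]  old=[-5,5]  +wl: 0
  step 47. node 3  ⊔preds=[-4,5]  new=[-6,3]  old=[-6,2]  +wl: 6
  step 48. node 1  ⊔preds=[-6,4]  new=[-6,5]  old=[-6,3]  +wl: 2,5
  step 49. node 4  ⊔preds=[-6,5]  new=[-4,6]  old=[-4,5]  +wl: 3
  step 50. node 0  ⊔preds=[-6,6]  new=[-6,6]  stable
  step 51. node 6  ⊔preds=[-6,6]  new=[-5,6]  stable
  step 52. node 2  ⊔preds=[-6,5]  new=[-6,5]  old=[-6,3]  +wl: 0,4,6
  step 53. node 5  ⊔preds=[-6,5]  new=[-6,6]  old=[-6,4]  +wl: 1
  step 54. node 3  ⊔preds=[-4,6]  new=[-6,4]  old=[-6,3]  +wl: 
  step 55. node 0  ⊔preds=[-6,6]  new=[-6,6]  stable
  step 56. node 4  ⊔preds=[-6,6]  new=[-4,6]  stable
  step 57. node 6  ⊔preds=[-6,6]  new=[-5,6]  stable
  step 58. node 1  ⊔preds=[-6,6]  new=[-6,6]  old=[-6,5]  +wl: 2,4,5
  step 59. node 2  ⊔preds=[-6,6]  new=[-6,6]  old=[-6,5]  +wl: 0,6
  step 60. node 4  ⊔preds=[-6,6]  new=[-4,6]  stable
  step 61. node 5  ⊔preds=[-6,6]  new=[-6,6]  stable
  step 62. node 0  ⊔preds=[-6,6]  new=[-6,6]  stable
  step 63. node 6  ⊔preds=[-6,6]  new=[-5,6]  stable

Least fixpoint reached:
  node 0: [-6,6]
  node 1: [-6,6]
  node 2: [-6,6]
  node 3: [-6,4]
  node 4: [-4,6]
  node 5: [-6,6]
  node 6: [-5,6]

63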